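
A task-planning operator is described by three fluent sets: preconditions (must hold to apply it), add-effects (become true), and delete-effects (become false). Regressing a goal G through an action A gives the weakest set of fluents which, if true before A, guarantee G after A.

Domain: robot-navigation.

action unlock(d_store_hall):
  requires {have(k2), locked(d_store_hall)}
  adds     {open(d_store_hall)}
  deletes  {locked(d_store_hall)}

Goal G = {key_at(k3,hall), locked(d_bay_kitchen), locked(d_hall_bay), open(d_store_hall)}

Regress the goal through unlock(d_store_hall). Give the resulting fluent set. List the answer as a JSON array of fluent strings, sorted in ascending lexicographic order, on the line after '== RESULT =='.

Compute (G \ add) ∪ pre:
  G ∩ del = {}  (empty — regression defined)
  G \ add = {key_at(k3,hall), locked(d_bay_kitchen), locked(d_hall_bay), open(d_store_hall)} \ {open(d_store_hall)} = {key_at(k3,hall), locked(d_bay_kitchen), locked(d_hall_bay)}
  ∪ pre   = {key_at(k3,hall), locked(d_bay_kitchen), locked(d_hall_bay)} ∪ {have(k2), locked(d_store_hall)}
          = {have(k2), key_at(k3,hall), locked(d_bay_kitchen), locked(d_hall_bay), locked(d_store_hall)}

== RESULT ==
["have(k2)", "key_at(k3,hall)", "locked(d_bay_kitchen)", "locked(d_hall_bay)", "locked(d_store_hall)"]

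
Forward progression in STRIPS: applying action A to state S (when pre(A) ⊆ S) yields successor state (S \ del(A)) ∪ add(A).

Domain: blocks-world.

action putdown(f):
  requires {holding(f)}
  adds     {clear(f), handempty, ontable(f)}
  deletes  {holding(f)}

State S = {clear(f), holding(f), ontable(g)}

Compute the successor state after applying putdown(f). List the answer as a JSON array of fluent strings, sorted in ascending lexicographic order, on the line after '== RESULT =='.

Compute (S \ del) ∪ add:
  pre ⊆ S: {holding(f)} ⊆ S  — applicable
  S \ del = {clear(f), ontable(g)}
  ∪ add   = {clear(f), handempty, ontable(f), ontable(g)}

== RESULT ==
["clear(f)", "handempty", "ontable(f)", "ontable(g)"]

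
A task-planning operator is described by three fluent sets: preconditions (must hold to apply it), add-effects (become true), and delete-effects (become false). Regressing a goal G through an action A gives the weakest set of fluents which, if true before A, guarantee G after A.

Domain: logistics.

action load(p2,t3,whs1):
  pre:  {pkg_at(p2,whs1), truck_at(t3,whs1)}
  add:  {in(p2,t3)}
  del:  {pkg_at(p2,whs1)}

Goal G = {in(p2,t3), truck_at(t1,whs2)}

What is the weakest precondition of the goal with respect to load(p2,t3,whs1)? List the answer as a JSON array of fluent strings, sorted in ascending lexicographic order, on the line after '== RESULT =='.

Regress:
  G ∩ del = {}  (empty — regression defined)
  G \ add = {in(p2,t3), truck_at(t1,whs2)} \ {in(p2,t3)} = {truck_at(t1,whs2)}
  ∪ pre   = {truck_at(t1,whs2)} ∪ {pkg_at(p2,whs1), truck_at(t3,whs1)}
          = {pkg_at(p2,whs1), truck_at(t1,whs2), truck_at(t3,whs1)}

== RESULT ==
["pkg_at(p2,whs1)", "truck_at(t1,whs2)", "truck_at(t3,whs1)"]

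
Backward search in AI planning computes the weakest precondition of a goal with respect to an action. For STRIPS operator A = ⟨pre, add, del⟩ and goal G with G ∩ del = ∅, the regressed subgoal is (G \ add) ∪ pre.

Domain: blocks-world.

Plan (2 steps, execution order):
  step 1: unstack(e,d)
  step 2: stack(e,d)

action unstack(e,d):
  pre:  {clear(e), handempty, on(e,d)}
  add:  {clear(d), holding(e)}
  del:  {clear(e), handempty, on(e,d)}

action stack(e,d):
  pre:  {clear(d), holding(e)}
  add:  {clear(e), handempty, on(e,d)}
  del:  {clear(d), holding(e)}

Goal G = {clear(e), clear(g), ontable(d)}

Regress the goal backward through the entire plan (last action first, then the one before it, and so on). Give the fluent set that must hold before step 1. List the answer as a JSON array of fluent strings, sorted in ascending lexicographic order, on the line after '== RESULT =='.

Work backward from the goal:
  through step 2 (stack(e,d)): drop {clear(e)}, keep {clear(g), ontable(d)}, require {clear(d), holding(e)}
    → {clear(d), clear(g), holding(e), ontable(d)}
  through step 1 (unstack(e,d)): drop {clear(d), holding(e)}, keep {clear(g), ontable(d)}, require {clear(e), handempty, on(e,d)}
    → {clear(e), clear(g), handempty, on(e,d), ontable(d)}

== RESULT ==
["clear(e)", "clear(g)", "handempty", "on(e,d)", "ontable(d)"]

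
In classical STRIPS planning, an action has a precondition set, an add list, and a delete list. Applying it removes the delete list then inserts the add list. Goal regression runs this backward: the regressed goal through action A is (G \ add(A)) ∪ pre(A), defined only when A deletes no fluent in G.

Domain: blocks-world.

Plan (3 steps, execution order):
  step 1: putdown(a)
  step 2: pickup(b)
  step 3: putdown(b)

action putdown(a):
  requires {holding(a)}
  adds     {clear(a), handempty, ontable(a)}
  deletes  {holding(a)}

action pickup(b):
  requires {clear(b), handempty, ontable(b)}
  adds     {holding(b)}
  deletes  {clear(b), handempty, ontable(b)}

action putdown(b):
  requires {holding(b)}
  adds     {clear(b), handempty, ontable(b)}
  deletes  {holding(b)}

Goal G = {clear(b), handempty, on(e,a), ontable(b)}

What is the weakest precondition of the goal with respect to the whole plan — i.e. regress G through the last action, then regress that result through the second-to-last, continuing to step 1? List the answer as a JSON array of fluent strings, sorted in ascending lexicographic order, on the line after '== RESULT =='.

Regress step by step:
  through step 3 (putdown(b)): drop {clear(b), handempty, ontable(b)}, keep {on(e,a)}, require {holding(b)}
    → {holding(b), on(e,a)}
  through step 2 (pickup(b)): drop {holding(b)}, keep {on(e,a)}, require {clear(b), handempty, ontable(b)}
    → {clear(b), handempty, on(e,a), ontable(b)}
  through step 1 (putdown(a)): drop {handempty}, keep {clear(b), on(e,a), ontable(b)}, require {holding(a)}
    → {clear(b), holding(a), on(e,a), ontable(b)}

== RESULT ==
["clear(b)", "holding(a)", "on(e,a)", "ontable(b)"]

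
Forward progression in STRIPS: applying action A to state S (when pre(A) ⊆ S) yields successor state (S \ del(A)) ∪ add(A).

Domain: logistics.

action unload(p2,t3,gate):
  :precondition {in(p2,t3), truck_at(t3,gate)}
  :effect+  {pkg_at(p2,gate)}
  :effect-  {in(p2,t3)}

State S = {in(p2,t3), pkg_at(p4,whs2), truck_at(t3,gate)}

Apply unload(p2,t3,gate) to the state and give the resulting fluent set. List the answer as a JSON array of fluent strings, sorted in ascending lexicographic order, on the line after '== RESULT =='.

Progress:
  pre ⊆ S: {in(p2,t3), truck_at(t3,gate)} ⊆ S  — applicable
  S \ del = {pkg_at(p4,whs2), truck_at(t3,gate)}
  ∪ add   = {pkg_at(p2,gate), pkg_at(p4,whs2), truck_at(t3,gate)}

== RESULT ==
["pkg_at(p2,gate)", "pkg_at(p4,whs2)", "truck_at(t3,gate)"]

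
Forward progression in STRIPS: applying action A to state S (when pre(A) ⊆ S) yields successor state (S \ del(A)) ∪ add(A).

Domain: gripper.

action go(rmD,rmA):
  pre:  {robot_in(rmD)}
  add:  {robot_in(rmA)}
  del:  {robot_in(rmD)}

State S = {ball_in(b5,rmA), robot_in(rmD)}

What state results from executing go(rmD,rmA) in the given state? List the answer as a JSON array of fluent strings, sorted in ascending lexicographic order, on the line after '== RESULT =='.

Progress:
  pre ⊆ S: {robot_in(rmD)} ⊆ S  — applicable
  S \ del = {ball_in(b5,rmA)}
  ∪ add   = {ball_in(b5,rmA), robot_in(rmA)}

== RESULT ==
["ball_in(b5,rmA)", "robot_in(rmA)"]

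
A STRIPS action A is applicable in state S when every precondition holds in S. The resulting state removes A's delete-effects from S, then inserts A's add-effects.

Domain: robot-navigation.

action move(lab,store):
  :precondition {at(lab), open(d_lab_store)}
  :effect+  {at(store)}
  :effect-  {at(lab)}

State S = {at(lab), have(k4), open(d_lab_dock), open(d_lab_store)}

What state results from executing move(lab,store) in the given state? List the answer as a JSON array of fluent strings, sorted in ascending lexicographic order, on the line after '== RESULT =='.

Compute (S \ del) ∪ add:
  pre ⊆ S: {at(lab), open(d_lab_store)} ⊆ S  — applicable
  S \ del = {have(k4), open(d_lab_dock), open(d_lab_store)}
  ∪ add   = {at(store), have(k4), open(d_lab_dock), open(d_lab_store)}

== RESULT ==
["at(store)", "have(k4)", "open(d_lab_dock)", "open(d_lab_store)"]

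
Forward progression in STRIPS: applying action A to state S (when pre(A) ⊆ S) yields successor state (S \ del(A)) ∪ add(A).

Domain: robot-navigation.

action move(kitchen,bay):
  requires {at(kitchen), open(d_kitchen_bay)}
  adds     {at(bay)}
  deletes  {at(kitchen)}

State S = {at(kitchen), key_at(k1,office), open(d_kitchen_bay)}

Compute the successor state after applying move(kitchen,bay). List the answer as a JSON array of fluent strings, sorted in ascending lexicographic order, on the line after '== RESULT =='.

Progress:
  pre ⊆ S: {at(kitchen), open(d_kitchen_bay)} ⊆ S  — applicable
  S \ del = {key_at(k1,office), open(d_kitchen_bay)}
  ∪ add   = {at(bay), key_at(k1,office), open(d_kitchen_bay)}

== RESULT ==
["at(bay)", "key_at(k1,office)", "open(d_kitchen_bay)"]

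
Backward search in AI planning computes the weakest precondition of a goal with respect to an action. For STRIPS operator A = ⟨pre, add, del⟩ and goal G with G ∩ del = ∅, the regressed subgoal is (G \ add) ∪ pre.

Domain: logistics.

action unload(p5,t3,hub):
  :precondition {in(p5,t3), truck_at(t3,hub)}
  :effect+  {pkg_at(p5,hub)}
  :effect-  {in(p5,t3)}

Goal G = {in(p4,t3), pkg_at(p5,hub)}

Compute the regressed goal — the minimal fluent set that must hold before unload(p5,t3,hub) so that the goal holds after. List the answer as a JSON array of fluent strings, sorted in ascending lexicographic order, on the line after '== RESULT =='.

Compute (G \ add) ∪ pre:
  G ∩ del = {}  (empty — regression defined)
  G \ add = {in(p4,t3), pkg_at(p5,hub)} \ {pkg_at(p5,hub)} = {in(p4,t3)}
  ∪ pre   = {in(p4,t3)} ∪ {in(p5,t3), truck_at(t3,hub)}
          = {in(p4,t3), in(p5,t3), truck_at(t3,hub)}

== RESULT ==
["in(p4,t3)", "in(p5,t3)", "truck_at(t3,hub)"]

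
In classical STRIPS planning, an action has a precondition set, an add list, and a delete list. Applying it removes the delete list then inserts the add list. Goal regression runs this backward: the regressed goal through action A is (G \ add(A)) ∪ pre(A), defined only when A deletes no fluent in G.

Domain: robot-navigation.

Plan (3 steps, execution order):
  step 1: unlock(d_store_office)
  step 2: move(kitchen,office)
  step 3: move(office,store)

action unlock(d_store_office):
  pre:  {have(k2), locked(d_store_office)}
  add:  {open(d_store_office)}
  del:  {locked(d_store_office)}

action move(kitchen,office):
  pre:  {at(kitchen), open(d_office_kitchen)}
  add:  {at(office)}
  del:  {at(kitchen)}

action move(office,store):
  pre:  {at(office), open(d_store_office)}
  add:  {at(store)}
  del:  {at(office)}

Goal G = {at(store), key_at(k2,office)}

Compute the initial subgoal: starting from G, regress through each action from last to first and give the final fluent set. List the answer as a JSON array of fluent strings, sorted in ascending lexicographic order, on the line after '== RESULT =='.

Regress step by step:
  through step 3 (move(office,store)): drop {at(store)}, keep {key_at(k2,office)}, require {at(office), open(d_store_office)}
    → {at(office), key_at(k2,office), open(d_store_office)}
  through step 2 (move(kitchen,office)): drop {at(office)}, keep {key_at(k2,office), open(d_store_office)}, require {at(kitchen), open(d_office_kitchen)}
    → {at(kitchen), key_at(k2,office), open(d_office_kitchen), open(d_store_office)}
  through step 1 (unlock(d_store_office)): drop {open(d_store_office)}, keep {at(kitchen), key_at(k2,office), open(d_office_kitchen)}, require {have(k2), locked(d_store_office)}
    → {at(kitchen), have(k2), key_at(k2,office), locked(d_store_office), open(d_office_kitchen)}

== RESULT ==
["at(kitchen)", "have(k2)", "key_at(k2,office)", "locked(d_store_office)", "open(d_office_kitchen)"]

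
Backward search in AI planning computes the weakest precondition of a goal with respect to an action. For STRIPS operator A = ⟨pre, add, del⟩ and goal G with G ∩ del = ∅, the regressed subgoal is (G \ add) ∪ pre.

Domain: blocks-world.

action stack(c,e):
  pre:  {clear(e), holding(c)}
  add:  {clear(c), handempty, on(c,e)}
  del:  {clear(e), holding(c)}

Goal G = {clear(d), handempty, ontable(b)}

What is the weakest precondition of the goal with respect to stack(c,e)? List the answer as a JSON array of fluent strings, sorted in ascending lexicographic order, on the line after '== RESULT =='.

Regress:
  G ∩ del = {}  (empty — regression defined)
  G \ add = {clear(d), handempty, ontable(b)} \ {clear(c), handempty, on(c,e)} = {clear(d), ontable(b)}
  ∪ pre   = {clear(d), ontable(b)} ∪ {clear(e), holding(c)}
          = {clear(d), clear(e), holding(c), ontable(b)}

== RESULT ==
["clear(d)", "clear(e)", "holding(c)", "ontable(b)"]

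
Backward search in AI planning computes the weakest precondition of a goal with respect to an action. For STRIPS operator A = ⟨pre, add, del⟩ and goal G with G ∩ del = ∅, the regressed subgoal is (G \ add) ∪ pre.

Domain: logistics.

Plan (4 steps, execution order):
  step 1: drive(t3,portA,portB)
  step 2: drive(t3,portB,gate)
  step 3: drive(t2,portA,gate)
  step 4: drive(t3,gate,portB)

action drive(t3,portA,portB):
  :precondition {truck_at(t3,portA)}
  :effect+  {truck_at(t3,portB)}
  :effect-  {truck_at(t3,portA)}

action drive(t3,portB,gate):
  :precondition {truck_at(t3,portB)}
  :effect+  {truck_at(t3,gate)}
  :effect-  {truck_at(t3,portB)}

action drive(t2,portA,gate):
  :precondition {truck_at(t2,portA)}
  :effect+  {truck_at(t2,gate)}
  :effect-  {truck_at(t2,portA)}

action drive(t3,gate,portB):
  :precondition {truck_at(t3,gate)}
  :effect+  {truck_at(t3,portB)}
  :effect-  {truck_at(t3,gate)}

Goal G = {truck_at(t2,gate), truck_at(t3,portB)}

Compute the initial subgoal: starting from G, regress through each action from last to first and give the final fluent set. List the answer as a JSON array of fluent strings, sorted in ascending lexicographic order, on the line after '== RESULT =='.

Work backward from the goal:
  through step 4 (drive(t3,gate,portB)): drop {truck_at(t3,portB)}, keep {truck_at(t2,gate)}, require {truck_at(t3,gate)}
    → {truck_at(t2,gate), truck_at(t3,gate)}
  through step 3 (drive(t2,portA,gate)): drop {truck_at(t2,gate)}, keep {truck_at(t3,gate)}, require {truck_at(t2,portA)}
    → {truck_at(t2,portA), truck_at(t3,gate)}
  through step 2 (drive(t3,portB,gate)): drop {truck_at(t3,gate)}, keep {truck_at(t2,portA)}, require {truck_at(t3,portB)}
    → {truck_at(t2,portA), truck_at(t3,portB)}
  through step 1 (drive(t3,portA,portB)): drop {truck_at(t3,portB)}, keep {truck_at(t2,portA)}, require {truck_at(t3,portA)}
    → {truck_at(t2,portA), truck_at(t3,portA)}

== RESULT ==
["truck_at(t2,portA)", "truck_at(t3,portA)"]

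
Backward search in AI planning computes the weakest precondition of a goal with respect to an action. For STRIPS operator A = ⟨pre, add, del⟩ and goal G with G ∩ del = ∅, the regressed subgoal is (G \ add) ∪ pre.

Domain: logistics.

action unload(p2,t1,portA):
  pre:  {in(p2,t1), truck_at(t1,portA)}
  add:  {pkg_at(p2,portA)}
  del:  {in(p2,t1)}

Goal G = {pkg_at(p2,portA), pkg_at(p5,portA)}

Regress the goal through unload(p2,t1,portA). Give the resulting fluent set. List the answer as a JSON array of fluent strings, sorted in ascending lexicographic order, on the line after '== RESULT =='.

Regress:
  G ∩ del = {}  (empty — regression defined)
  G \ add = {pkg_at(p2,portA), pkg_at(p5,portA)} \ {pkg_at(p2,portA)} = {pkg_at(p5,portA)}
  ∪ pre   = {pkg_at(p5,portA)} ∪ {in(p2,t1), truck_at(t1,portA)}
          = {in(p2,t1), pkg_at(p5,portA), truck_at(t1,portA)}

== RESULT ==
["in(p2,t1)", "pkg_at(p5,portA)", "truck_at(t1,portA)"]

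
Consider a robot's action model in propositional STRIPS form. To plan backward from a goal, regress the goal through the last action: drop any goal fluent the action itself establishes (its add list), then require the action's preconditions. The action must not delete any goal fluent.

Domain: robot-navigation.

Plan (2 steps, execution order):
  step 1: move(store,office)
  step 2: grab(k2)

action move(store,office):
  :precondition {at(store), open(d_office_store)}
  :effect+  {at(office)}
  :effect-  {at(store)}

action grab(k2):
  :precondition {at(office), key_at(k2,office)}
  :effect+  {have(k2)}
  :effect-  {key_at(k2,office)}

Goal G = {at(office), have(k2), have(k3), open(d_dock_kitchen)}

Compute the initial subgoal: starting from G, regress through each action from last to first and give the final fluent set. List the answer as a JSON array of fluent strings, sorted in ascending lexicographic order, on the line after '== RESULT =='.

Work backward from the goal:
  through step 2 (grab(k2)): drop {have(k2)}, keep {at(office), have(k3), open(d_dock_kitchen)}, require {at(office), key_at(k2,office)}
    → {at(office), have(k3), key_at(k2,office), open(d_dock_kitchen)}
  through step 1 (move(store,office)): drop {at(office)}, keep {have(k3), key_at(k2,office), open(d_dock_kitchen)}, require {at(store), open(d_office_store)}
    → {at(store), have(k3), key_at(k2,office), open(d_dock_kitchen), open(d_office_store)}

== RESULT ==
["at(store)", "have(k3)", "key_at(k2,office)", "open(d_dock_kitchen)", "open(d_office_store)"]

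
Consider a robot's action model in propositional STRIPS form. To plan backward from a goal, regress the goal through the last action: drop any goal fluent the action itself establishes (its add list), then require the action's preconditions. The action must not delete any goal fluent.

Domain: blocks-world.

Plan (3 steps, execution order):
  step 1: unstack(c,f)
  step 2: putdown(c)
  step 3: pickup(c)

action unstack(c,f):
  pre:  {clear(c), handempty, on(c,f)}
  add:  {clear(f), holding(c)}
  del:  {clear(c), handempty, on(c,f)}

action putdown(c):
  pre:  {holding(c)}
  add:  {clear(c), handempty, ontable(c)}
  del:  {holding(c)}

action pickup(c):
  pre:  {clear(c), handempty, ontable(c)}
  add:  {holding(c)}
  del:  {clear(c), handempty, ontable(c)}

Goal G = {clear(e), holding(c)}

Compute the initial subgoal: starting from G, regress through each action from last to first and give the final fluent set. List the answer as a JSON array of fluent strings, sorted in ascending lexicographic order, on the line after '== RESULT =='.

Regress step by step:
  through step 3 (pickup(c)): drop {holding(c)}, keep {clear(e)}, require {clear(c), handempty, ontable(c)}
    → {clear(c), clear(e), handempty, ontable(c)}
  through step 2 (putdown(c)): drop {clear(c), handempty, ontable(c)}, keep {clear(e)}, require {holding(c)}
    → {clear(e), holding(c)}
  through step 1 (unstack(c,f)): drop {holding(c)}, keep {clear(e)}, require {clear(c), handempty, on(c,f)}
    → {clear(c), clear(e), handempty, on(c,f)}

== RESULT ==
["clear(c)", "clear(e)", "handempty", "on(c,f)"]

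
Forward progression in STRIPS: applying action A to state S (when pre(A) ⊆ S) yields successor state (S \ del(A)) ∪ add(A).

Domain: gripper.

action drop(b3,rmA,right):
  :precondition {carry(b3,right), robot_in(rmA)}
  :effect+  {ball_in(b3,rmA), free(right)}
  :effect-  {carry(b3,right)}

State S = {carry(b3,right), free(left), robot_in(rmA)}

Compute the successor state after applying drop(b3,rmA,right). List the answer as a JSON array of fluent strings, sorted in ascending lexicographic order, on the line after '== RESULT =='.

Progress:
  pre ⊆ S: {carry(b3,right), robot_in(rmA)} ⊆ S  — applicable
  S \ del = {free(left), robot_in(rmA)}
  ∪ add   = {ball_in(b3,rmA), free(left), free(right), robot_in(rmA)}

== RESULT ==
["ball_in(b3,rmA)", "free(left)", "free(right)", "robot_in(rmA)"]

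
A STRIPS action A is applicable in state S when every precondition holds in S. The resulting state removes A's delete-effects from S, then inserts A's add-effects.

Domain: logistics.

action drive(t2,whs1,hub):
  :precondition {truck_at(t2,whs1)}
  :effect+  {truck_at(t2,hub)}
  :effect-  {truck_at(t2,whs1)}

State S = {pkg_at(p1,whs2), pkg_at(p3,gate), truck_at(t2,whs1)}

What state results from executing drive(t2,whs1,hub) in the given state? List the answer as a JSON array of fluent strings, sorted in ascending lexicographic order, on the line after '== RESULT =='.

Compute (S \ del) ∪ add:
  pre ⊆ S: {truck_at(t2,whs1)} ⊆ S  — applicable
  S \ del = {pkg_at(p1,whs2), pkg_at(p3,gate)}
  ∪ add   = {pkg_at(p1,whs2), pkg_at(p3,gate), truck_at(t2,hub)}

== RESULT ==
["pkg_at(p1,whs2)", "pkg_at(p3,gate)", "truck_at(t2,hub)"]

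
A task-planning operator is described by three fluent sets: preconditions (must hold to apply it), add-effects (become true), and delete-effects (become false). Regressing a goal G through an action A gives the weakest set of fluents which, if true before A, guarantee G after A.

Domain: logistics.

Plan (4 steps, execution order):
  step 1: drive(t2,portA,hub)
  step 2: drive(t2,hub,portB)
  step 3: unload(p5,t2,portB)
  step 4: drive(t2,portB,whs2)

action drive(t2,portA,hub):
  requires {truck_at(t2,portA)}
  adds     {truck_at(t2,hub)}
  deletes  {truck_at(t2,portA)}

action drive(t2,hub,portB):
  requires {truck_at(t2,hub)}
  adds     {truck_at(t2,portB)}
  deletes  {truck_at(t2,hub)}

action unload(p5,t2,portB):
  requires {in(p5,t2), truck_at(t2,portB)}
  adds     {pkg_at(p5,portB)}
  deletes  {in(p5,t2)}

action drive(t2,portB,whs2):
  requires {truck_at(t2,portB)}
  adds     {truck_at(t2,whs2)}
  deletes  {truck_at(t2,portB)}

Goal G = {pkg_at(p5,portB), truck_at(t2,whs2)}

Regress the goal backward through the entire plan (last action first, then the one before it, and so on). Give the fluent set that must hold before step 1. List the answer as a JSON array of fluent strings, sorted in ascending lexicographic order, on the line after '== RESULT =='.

Work backward from the goal:
  through step 4 (drive(t2,portB,whs2)): drop {truck_at(t2,whs2)}, keep {pkg_at(p5,portB)}, require {truck_at(t2,portB)}
    → {pkg_at(p5,portB), truck_at(t2,portB)}
  through step 3 (unload(p5,t2,portB)): drop {pkg_at(p5,portB)}, keep {truck_at(t2,portB)}, require {in(p5,t2), truck_at(t2,portB)}
    → {in(p5,t2), truck_at(t2,portB)}
  through step 2 (drive(t2,hub,portB)): drop {truck_at(t2,portB)}, keep {in(p5,t2)}, require {truck_at(t2,hub)}
    → {in(p5,t2), truck_at(t2,hub)}
  through step 1 (drive(t2,portA,hub)): drop {truck_at(t2,hub)}, keep {in(p5,t2)}, require {truck_at(t2,portA)}
    → {in(p5,t2), truck_at(t2,portA)}

== RESULT ==
["in(p5,t2)", "truck_at(t2,portA)"]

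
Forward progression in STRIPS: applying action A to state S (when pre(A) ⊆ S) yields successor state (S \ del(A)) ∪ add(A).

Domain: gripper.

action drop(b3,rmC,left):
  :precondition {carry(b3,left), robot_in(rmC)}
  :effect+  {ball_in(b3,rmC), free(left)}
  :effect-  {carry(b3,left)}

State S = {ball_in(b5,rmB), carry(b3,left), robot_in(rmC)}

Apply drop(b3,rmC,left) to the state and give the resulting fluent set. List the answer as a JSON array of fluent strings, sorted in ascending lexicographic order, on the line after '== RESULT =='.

Compute (S \ del) ∪ add:
  pre ⊆ S: {carry(b3,left), robot_in(rmC)} ⊆ S  — applicable
  S \ del = {ball_in(b5,rmB), robot_in(rmC)}
  ∪ add   = {ball_in(b3,rmC), ball_in(b5,rmB), free(left), robot_in(rmC)}

== RESULT ==
["ball_in(b3,rmC)", "ball_in(b5,rmB)", "free(left)", "robot_in(rmC)"]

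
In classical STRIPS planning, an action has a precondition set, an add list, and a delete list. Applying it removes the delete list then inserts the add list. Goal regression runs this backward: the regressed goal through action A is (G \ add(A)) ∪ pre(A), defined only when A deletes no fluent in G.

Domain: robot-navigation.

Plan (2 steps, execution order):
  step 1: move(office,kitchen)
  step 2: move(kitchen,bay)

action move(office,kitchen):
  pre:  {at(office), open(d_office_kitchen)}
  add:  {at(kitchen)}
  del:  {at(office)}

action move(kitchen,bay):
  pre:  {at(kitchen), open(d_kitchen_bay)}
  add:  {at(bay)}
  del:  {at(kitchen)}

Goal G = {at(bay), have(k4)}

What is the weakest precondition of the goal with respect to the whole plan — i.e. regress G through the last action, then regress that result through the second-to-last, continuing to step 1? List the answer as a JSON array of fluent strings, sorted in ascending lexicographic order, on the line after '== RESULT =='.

Regress step by step:
  through step 2 (move(kitchen,bay)): drop {at(bay)}, keep {have(k4)}, require {at(kitchen), open(d_kitchen_bay)}
    → {at(kitchen), have(k4), open(d_kitchen_bay)}
  through step 1 (move(office,kitchen)): drop {at(kitchen)}, keep {have(k4), open(d_kitchen_bay)}, require {at(office), open(d_office_kitchen)}
    → {at(office), have(k4), open(d_kitchen_bay), open(d_office_kitchen)}

== RESULT ==
["at(office)", "have(k4)", "open(d_kitchen_bay)", "open(d_office_kitchen)"]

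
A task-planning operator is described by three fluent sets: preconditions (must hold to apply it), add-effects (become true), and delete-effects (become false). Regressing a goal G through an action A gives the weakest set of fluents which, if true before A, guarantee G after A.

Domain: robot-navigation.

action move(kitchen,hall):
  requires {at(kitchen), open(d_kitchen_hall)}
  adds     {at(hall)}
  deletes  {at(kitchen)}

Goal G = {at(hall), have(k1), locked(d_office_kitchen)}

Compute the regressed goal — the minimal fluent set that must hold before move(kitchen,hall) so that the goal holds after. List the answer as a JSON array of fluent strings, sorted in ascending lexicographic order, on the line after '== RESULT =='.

Regress:
  G ∩ del = {}  (empty — regression defined)
  G \ add = {at(hall), have(k1), locked(d_office_kitchen)} \ {at(hall)} = {have(k1), locked(d_office_kitchen)}
  ∪ pre   = {have(k1), locked(d_office_kitchen)} ∪ {at(kitchen), open(d_kitchen_hall)}
          = {at(kitchen), have(k1), locked(d_office_kitchen), open(d_kitchen_hall)}

== RESULT ==
["at(kitchen)", "have(k1)", "locked(d_office_kitchen)", "open(d_kitchen_hall)"]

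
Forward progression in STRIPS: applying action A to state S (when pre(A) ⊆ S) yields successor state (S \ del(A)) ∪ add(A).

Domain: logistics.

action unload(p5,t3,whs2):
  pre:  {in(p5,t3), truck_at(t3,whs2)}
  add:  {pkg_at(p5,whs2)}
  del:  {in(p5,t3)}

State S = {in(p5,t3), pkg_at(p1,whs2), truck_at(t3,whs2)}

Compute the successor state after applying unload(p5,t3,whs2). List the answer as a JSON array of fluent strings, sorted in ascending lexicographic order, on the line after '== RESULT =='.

Progress:
  pre ⊆ S: {in(p5,t3), truck_at(t3,whs2)} ⊆ S  — applicable
  S \ del = {pkg_at(p1,whs2), truck_at(t3,whs2)}
  ∪ add   = {pkg_at(p1,whs2), pkg_at(p5,whs2), truck_at(t3,whs2)}

== RESULT ==
["pkg_at(p1,whs2)", "pkg_at(p5,whs2)", "truck_at(t3,whs2)"]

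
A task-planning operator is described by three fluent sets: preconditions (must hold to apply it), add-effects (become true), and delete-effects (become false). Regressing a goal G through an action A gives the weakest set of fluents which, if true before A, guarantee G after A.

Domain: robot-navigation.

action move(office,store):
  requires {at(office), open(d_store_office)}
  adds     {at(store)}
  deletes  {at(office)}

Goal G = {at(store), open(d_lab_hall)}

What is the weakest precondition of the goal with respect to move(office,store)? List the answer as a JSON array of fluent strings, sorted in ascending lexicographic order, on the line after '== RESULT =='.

Regress:
  G ∩ del = {}  (empty — regression defined)
  G \ add = {at(store), open(d_lab_hall)} \ {at(store)} = {open(d_lab_hall)}
  ∪ pre   = {open(d_lab_hall)} ∪ {at(office), open(d_store_office)}
          = {at(office), open(d_lab_hall), open(d_store_office)}

== RESULT ==
["at(office)", "open(d_lab_hall)", "open(d_store_office)"]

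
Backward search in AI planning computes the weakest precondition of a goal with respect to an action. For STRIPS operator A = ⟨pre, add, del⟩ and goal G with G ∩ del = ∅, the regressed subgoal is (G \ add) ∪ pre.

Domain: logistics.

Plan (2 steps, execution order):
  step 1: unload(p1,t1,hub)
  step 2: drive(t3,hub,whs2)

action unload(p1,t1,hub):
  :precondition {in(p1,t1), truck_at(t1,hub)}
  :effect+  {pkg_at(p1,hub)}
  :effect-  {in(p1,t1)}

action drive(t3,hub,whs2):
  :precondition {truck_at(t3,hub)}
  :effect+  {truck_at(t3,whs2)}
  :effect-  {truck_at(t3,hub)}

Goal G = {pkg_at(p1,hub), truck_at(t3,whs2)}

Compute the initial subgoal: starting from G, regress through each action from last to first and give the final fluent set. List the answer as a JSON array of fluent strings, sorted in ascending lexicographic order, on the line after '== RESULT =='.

Regress step by step:
  through step 2 (drive(t3,hub,whs2)): drop {truck_at(t3,whs2)}, keep {pkg_at(p1,hub)}, require {truck_at(t3,hub)}
    → {pkg_at(p1,hub), truck_at(t3,hub)}
  through step 1 (unload(p1,t1,hub)): drop {pkg_at(p1,hub)}, keep {truck_at(t3,hub)}, require {in(p1,t1), truck_at(t1,hub)}
    → {in(p1,t1), truck_at(t1,hub), truck_at(t3,hub)}

== RESULT ==
["in(p1,t1)", "truck_at(t1,hub)", "truck_at(t3,hub)"]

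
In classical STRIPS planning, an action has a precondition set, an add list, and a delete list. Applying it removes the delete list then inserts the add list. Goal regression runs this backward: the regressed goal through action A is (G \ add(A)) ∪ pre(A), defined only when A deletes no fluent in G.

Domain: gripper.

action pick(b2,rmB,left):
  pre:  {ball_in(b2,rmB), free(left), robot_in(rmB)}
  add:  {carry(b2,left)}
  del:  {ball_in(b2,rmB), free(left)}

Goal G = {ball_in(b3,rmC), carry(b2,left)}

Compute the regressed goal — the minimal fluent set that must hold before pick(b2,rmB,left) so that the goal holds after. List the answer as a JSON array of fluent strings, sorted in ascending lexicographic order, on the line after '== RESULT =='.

Regress:
  G ∩ del = {}  (empty — regression defined)
  G \ add = {ball_in(b3,rmC), carry(b2,left)} \ {carry(b2,left)} = {ball_in(b3,rmC)}
  ∪ pre   = {ball_in(b3,rmC)} ∪ {ball_in(b2,rmB), free(left), robot_in(rmB)}
          = {ball_in(b2,rmB), ball_in(b3,rmC), free(left), robot_in(rmB)}

== RESULT ==
["ball_in(b2,rmB)", "ball_in(b3,rmC)", "free(left)", "robot_in(rmB)"]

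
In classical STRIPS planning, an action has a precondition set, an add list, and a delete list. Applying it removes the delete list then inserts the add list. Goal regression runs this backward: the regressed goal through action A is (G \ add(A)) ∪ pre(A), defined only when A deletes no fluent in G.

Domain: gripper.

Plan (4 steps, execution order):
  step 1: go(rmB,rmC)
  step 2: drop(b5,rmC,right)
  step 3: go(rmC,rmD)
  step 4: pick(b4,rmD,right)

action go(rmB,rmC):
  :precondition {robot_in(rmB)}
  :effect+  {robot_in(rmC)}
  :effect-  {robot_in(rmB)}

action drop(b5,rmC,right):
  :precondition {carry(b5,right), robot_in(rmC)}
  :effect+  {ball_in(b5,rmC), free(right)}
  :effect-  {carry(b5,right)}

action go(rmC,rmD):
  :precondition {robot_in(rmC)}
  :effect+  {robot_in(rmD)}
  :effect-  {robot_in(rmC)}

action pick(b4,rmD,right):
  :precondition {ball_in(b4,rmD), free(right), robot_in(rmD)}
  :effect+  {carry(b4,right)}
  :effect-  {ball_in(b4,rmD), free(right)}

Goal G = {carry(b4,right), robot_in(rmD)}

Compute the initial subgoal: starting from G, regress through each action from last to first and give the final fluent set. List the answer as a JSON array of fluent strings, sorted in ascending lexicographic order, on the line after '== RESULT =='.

Work backward from the goal:
  through step 4 (pick(b4,rmD,right)): drop {carry(b4,right)}, keep {robot_in(rmD)}, require {ball_in(b4,rmD), free(right), robot_in(rmD)}
    → {ball_in(b4,rmD), free(right), robot_in(rmD)}
  through step 3 (go(rmC,rmD)): drop {robot_in(rmD)}, keep {ball_in(b4,rmD), free(right)}, require {robot_in(rmC)}
    → {ball_in(b4,rmD), free(right), robot_in(rmC)}
  through step 2 (drop(b5,rmC,right)): drop {free(right)}, keep {ball_in(b4,rmD), robot_in(rmC)}, require {carry(b5,right), robot_in(rmC)}
    → {ball_in(b4,rmD), carry(b5,right), robot_in(rmC)}
  through step 1 (go(rmB,rmC)): drop {robot_in(rmC)}, keep {ball_in(b4,rmD), carry(b5,right)}, require {robot_in(rmB)}
    → {ball_in(b4,rmD), carry(b5,right), robot_in(rmB)}

== RESULT ==
["ball_in(b4,rmD)", "carry(b5,right)", "robot_in(rmB)"]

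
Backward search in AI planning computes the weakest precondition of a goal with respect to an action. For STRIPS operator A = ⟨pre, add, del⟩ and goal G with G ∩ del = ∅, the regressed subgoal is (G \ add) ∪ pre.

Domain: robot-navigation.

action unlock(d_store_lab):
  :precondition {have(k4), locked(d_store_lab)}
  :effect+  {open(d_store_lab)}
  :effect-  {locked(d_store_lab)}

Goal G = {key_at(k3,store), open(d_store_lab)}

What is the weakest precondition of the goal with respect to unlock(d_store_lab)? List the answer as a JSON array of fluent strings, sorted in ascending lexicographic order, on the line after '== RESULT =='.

Regress:
  G ∩ del = {}  (empty — regression defined)
  G \ add = {key_at(k3,store), open(d_store_lab)} \ {open(d_store_lab)} = {key_at(k3,store)}
  ∪ pre   = {key_at(k3,store)} ∪ {have(k4), locked(d_store_lab)}
          = {have(k4), key_at(k3,store), locked(d_store_lab)}

== RESULT ==
["have(k4)", "key_at(k3,store)", "locked(d_store_lab)"]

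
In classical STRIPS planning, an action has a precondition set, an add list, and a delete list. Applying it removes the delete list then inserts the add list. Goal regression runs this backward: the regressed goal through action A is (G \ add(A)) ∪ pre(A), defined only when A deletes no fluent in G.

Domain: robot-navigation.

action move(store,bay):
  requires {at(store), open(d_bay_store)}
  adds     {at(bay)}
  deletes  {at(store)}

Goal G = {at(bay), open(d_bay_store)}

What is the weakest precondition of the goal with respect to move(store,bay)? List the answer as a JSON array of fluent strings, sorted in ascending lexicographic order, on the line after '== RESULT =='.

Regress:
  G ∩ del = {}  (empty — regression defined)
  G \ add = {at(bay), open(d_bay_store)} \ {at(bay)} = {open(d_bay_store)}
  ∪ pre   = {open(d_bay_store)} ∪ {at(store), open(d_bay_store)}
          = {at(store), open(d_bay_store)}

== RESULT ==
["at(store)", "open(d_bay_store)"]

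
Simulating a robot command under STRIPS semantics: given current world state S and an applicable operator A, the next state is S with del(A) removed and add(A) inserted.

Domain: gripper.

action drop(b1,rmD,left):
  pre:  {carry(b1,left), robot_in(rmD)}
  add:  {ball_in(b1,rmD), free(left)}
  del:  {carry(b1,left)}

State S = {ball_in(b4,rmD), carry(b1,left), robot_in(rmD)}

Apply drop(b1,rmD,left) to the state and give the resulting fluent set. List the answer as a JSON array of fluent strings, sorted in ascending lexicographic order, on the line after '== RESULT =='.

Compute (S \ del) ∪ add:
  pre ⊆ S: {carry(b1,left), robot_in(rmD)} ⊆ S  — applicable
  S \ del = {ball_in(b4,rmD), robot_in(rmD)}
  ∪ add   = {ball_in(b1,rmD), ball_in(b4,rmD), free(left), robot_in(rmD)}

== RESULT ==
["ball_in(b1,rmD)", "ball_in(b4,rmD)", "free(left)", "robot_in(rmD)"]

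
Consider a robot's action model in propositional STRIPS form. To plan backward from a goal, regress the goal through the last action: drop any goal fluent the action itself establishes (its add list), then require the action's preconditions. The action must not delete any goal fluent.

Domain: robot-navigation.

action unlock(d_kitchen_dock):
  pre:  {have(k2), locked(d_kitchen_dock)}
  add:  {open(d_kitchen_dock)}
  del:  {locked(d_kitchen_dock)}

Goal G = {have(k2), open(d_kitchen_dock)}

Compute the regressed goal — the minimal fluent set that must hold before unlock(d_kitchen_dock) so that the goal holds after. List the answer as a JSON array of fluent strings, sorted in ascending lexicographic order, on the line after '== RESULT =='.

Compute (G \ add) ∪ pre:
  G ∩ del = {}  (empty — regression defined)
  G \ add = {have(k2), open(d_kitchen_dock)} \ {open(d_kitchen_dock)} = {have(k2)}
  ∪ pre   = {have(k2)} ∪ {have(k2), locked(d_kitchen_dock)}
          = {have(k2), locked(d_kitchen_dock)}

== RESULT ==
["have(k2)", "locked(d_kitchen_dock)"]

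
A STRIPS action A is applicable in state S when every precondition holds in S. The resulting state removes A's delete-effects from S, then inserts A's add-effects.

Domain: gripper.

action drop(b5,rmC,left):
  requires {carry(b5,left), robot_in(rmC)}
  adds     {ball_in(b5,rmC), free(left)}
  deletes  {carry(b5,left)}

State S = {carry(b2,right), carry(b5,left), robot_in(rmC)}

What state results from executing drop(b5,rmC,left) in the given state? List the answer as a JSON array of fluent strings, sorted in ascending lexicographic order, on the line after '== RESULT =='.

Compute (S \ del) ∪ add:
  pre ⊆ S: {carry(b5,left), robot_in(rmC)} ⊆ S  — applicable
  S \ del = {carry(b2,right), robot_in(rmC)}
  ∪ add   = {ball_in(b5,rmC), carry(b2,right), free(left), robot_in(rmC)}

== RESULT ==
["ball_in(b5,rmC)", "carry(b2,right)", "free(left)", "robot_in(rmC)"]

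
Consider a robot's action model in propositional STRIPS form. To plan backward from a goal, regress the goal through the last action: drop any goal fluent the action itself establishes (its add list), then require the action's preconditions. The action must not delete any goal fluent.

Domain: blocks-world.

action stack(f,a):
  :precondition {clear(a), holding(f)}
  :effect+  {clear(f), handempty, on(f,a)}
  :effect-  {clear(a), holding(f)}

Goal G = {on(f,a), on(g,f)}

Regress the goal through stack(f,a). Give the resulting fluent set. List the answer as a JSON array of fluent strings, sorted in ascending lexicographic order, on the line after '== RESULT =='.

Compute (G \ add) ∪ pre:
  G ∩ del = {}  (empty — regression defined)
  G \ add = {on(f,a), on(g,f)} \ {clear(f), handempty, on(f,a)} = {on(g,f)}
  ∪ pre   = {on(g,f)} ∪ {clear(a), holding(f)}
          = {clear(a), holding(f), on(g,f)}

== RESULT ==
["clear(a)", "holding(f)", "on(g,f)"]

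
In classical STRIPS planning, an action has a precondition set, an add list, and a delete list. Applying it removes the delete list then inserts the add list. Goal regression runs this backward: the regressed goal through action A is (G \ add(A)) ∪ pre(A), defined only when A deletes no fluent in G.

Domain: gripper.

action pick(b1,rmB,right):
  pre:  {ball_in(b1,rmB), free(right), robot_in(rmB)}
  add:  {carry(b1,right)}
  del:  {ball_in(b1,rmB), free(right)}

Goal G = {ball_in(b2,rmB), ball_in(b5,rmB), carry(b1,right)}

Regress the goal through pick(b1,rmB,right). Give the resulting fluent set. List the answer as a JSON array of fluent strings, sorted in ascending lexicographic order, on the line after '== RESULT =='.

Regress:
  G ∩ del = {}  (empty — regression defined)
  G \ add = {ball_in(b2,rmB), ball_in(b5,rmB), carry(b1,right)} \ {carry(b1,right)} = {ball_in(b2,rmB), ball_in(b5,rmB)}
  ∪ pre   = {ball_in(b2,rmB), ball_in(b5,rmB)} ∪ {ball_in(b1,rmB), free(right), robot_in(rmB)}
          = {ball_in(b1,rmB), ball_in(b2,rmB), ball_in(b5,rmB), free(right), robot_in(rmB)}

== RESULT ==
["ball_in(b1,rmB)", "ball_in(b2,rmB)", "ball_in(b5,rmB)", "free(right)", "robot_in(rmB)"]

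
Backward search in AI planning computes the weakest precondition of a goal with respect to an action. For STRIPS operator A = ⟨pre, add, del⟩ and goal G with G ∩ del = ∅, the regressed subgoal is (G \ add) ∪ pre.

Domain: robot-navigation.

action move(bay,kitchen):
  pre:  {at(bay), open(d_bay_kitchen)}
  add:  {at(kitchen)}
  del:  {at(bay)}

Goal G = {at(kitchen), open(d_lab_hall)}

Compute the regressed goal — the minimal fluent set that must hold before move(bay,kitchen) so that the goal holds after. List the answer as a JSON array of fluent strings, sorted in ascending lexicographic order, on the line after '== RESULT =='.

Regress:
  G ∩ del = {}  (empty — regression defined)
  G \ add = {at(kitchen), open(d_lab_hall)} \ {at(kitchen)} = {open(d_lab_hall)}
  ∪ pre   = {open(d_lab_hall)} ∪ {at(bay), open(d_bay_kitchen)}
          = {at(bay), open(d_bay_kitchen), open(d_lab_hall)}

== RESULT ==
["at(bay)", "open(d_bay_kitchen)", "open(d_lab_hall)"]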